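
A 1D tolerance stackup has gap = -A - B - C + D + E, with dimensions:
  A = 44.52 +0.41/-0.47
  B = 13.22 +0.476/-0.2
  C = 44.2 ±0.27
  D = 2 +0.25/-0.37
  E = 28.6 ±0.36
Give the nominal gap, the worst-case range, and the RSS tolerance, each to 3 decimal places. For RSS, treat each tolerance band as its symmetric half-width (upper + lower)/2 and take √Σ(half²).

Stack each dimension's contribution:
  -A: nom -44.520 → Σnom=-44.520; wc +0.470/-0.410 → slack +0.470/-0.410; half-tol=0.440, Σhalf²=0.193600
  -B: nom -13.220 → Σnom=-57.740; wc +0.200/-0.476 → slack +0.670/-0.886; half-tol=0.338, Σhalf²=0.307844
  -C: nom -44.200 → Σnom=-101.940; wc +0.270/-0.270 → slack +0.940/-1.156; half-tol=0.270, Σhalf²=0.380744
  +D: nom +2.000 → Σnom=-99.940; wc +0.250/-0.370 → slack +1.190/-1.526; half-tol=0.310, Σhalf²=0.476844
  +E: nom +28.600 → Σnom=-71.340; wc +0.360/-0.360 → slack +1.550/-1.886; half-tol=0.360, Σhalf²=0.606444
Nominal = -71.340. Worst-case = [-71.340 - 1.886, -71.340 + 1.550] = [-73.226, -69.790]. RSS = √0.606444 = 0.779.

nominal=-71.340 wc=[-73.226,-69.790] rss=0.779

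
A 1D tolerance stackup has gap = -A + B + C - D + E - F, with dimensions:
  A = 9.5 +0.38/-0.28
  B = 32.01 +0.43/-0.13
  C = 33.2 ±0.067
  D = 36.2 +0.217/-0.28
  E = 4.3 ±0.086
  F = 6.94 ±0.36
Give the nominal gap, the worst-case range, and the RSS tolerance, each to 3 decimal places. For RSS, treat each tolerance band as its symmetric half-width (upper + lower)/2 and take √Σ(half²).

nominal=16.870 wc=[15.630,18.373] rss=0.625

Stack each dimension's contribution:
  -A: nom -9.500 → Σnom=-9.500; wc +0.280/-0.380 → slack +0.280/-0.380; half-tol=0.330, Σhalf²=0.108900
  +B: nom +32.010 → Σnom=22.510; wc +0.430/-0.130 → slack +0.710/-0.510; half-tol=0.280, Σhalf²=0.187300
  +C: nom +33.200 → Σnom=55.710; wc +0.067/-0.067 → slack +0.777/-0.577; half-tol=0.067, Σhalf²=0.191789
  -D: nom -36.200 → Σnom=19.510; wc +0.280/-0.217 → slack +1.057/-0.794; half-tol=0.248, Σhalf²=0.253541
  +E: nom +4.300 → Σnom=23.810; wc +0.086/-0.086 → slack +1.143/-0.880; half-tol=0.086, Σhalf²=0.260937
  -F: nom -6.940 → Σnom=16.870; wc +0.360/-0.360 → slack +1.503/-1.240; half-tol=0.360, Σhalf²=0.390537
Nominal = 16.870. Worst-case = [16.870 - 1.240, 16.870 + 1.503] = [15.630, 18.373]. RSS = √0.390537 = 0.625.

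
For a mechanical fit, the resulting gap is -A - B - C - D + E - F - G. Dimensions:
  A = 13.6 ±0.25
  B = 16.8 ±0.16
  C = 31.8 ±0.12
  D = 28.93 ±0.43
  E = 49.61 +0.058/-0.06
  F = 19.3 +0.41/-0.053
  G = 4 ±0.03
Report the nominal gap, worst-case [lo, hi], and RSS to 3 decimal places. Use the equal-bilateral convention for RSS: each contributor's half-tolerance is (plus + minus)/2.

Stack each dimension's contribution:
  -A: nom -13.600 → Σnom=-13.600; wc +0.250/-0.250 → slack +0.250/-0.250; half-tol=0.250, Σhalf²=0.062500
  -B: nom -16.800 → Σnom=-30.400; wc +0.160/-0.160 → slack +0.410/-0.410; half-tol=0.160, Σhalf²=0.088100
  -C: nom -31.800 → Σnom=-62.200; wc +0.120/-0.120 → slack +0.530/-0.530; half-tol=0.120, Σhalf²=0.102500
  -D: nom -28.930 → Σnom=-91.130; wc +0.430/-0.430 → slack +0.960/-0.960; half-tol=0.430, Σhalf²=0.287400
  +E: nom +49.610 → Σnom=-41.520; wc +0.058/-0.060 → slack +1.018/-1.020; half-tol=0.059, Σhalf²=0.290881
  -F: nom -19.300 → Σnom=-60.820; wc +0.053/-0.410 → slack +1.071/-1.430; half-tol=0.231, Σhalf²=0.344473
  -G: nom -4.000 → Σnom=-64.820; wc +0.030/-0.030 → slack +1.101/-1.460; half-tol=0.030, Σhalf²=0.345373
Nominal = -64.820. Worst-case = [-64.820 - 1.460, -64.820 + 1.101] = [-66.280, -63.719]. RSS = √0.345373 = 0.588.

nominal=-64.820 wc=[-66.280,-63.719] rss=0.588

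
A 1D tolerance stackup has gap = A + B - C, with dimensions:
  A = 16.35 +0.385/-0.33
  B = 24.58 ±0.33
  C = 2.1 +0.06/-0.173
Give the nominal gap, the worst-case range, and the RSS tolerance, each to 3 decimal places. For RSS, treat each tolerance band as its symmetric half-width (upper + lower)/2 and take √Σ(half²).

Stack each dimension's contribution:
  +A: nom +16.350 → Σnom=16.350; wc +0.385/-0.330 → slack +0.385/-0.330; half-tol=0.358, Σhalf²=0.127806
  +B: nom +24.580 → Σnom=40.930; wc +0.330/-0.330 → slack +0.715/-0.660; half-tol=0.330, Σhalf²=0.236706
  -C: nom -2.100 → Σnom=38.830; wc +0.173/-0.060 → slack +0.888/-0.720; half-tol=0.116, Σhalf²=0.250279
Nominal = 38.830. Worst-case = [38.830 - 0.720, 38.830 + 0.888] = [38.110, 39.718]. RSS = √0.250279 = 0.500.

nominal=38.830 wc=[38.110,39.718] rss=0.500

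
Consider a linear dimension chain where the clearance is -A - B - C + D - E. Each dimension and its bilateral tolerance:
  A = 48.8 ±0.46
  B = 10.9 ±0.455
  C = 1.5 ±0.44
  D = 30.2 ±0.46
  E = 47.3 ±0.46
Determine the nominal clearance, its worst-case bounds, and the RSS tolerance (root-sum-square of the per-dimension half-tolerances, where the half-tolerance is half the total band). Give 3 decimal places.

Stack each dimension's contribution:
  -A: nom -48.800 → Σnom=-48.800; wc +0.460/-0.460 → slack +0.460/-0.460; half-tol=0.460, Σhalf²=0.211600
  -B: nom -10.900 → Σnom=-59.700; wc +0.455/-0.455 → slack +0.915/-0.915; half-tol=0.455, Σhalf²=0.418625
  -C: nom -1.500 → Σnom=-61.200; wc +0.440/-0.440 → slack +1.355/-1.355; half-tol=0.440, Σhalf²=0.612225
  +D: nom +30.200 → Σnom=-31.000; wc +0.460/-0.460 → slack +1.815/-1.815; half-tol=0.460, Σhalf²=0.823825
  -E: nom -47.300 → Σnom=-78.300; wc +0.460/-0.460 → slack +2.275/-2.275; half-tol=0.460, Σhalf²=1.035425
Nominal = -78.300. Worst-case = [-78.300 - 2.275, -78.300 + 2.275] = [-80.575, -76.025]. RSS = √1.035425 = 1.018.

nominal=-78.300 wc=[-80.575,-76.025] rss=1.018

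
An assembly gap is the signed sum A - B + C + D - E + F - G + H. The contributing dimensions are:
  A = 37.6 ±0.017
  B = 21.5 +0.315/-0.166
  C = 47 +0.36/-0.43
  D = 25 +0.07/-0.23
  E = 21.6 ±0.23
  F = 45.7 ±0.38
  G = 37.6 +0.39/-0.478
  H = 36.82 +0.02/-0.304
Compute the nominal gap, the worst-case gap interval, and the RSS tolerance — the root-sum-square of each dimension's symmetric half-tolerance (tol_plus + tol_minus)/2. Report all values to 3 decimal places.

Stack each dimension's contribution:
  +A: nom +37.600 → Σnom=37.600; wc +0.017/-0.017 → slack +0.017/-0.017; half-tol=0.017, Σhalf²=0.000289
  -B: nom -21.500 → Σnom=16.100; wc +0.166/-0.315 → slack +0.183/-0.332; half-tol=0.240, Σhalf²=0.058129
  +C: nom +47.000 → Σnom=63.100; wc +0.360/-0.430 → slack +0.543/-0.762; half-tol=0.395, Σhalf²=0.214154
  +D: nom +25.000 → Σnom=88.100; wc +0.070/-0.230 → slack +0.613/-0.992; half-tol=0.150, Σhalf²=0.236654
  -E: nom -21.600 → Σnom=66.500; wc +0.230/-0.230 → slack +0.843/-1.222; half-tol=0.230, Σhalf²=0.289554
  +F: nom +45.700 → Σnom=112.200; wc +0.380/-0.380 → slack +1.223/-1.602; half-tol=0.380, Σhalf²=0.433954
  -G: nom -37.600 → Σnom=74.600; wc +0.478/-0.390 → slack +1.701/-1.992; half-tol=0.434, Σhalf²=0.622310
  +H: nom +36.820 → Σnom=111.420; wc +0.020/-0.304 → slack +1.721/-2.296; half-tol=0.162, Σhalf²=0.648554
Nominal = 111.420. Worst-case = [111.420 - 2.296, 111.420 + 1.721] = [109.124, 113.141]. RSS = √0.648554 = 0.805.

nominal=111.420 wc=[109.124,113.141] rss=0.805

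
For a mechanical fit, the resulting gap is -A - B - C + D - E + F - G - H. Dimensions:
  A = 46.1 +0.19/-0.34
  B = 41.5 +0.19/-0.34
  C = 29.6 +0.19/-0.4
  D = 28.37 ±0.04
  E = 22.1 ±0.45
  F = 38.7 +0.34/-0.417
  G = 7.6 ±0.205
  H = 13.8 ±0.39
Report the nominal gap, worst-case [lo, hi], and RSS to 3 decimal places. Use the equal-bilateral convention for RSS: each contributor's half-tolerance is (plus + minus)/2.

nominal=-93.630 wc=[-95.702,-91.125] rss=0.877

Stack each dimension's contribution:
  -A: nom -46.100 → Σnom=-46.100; wc +0.340/-0.190 → slack +0.340/-0.190; half-tol=0.265, Σhalf²=0.070225
  -B: nom -41.500 → Σnom=-87.600; wc +0.340/-0.190 → slack +0.680/-0.380; half-tol=0.265, Σhalf²=0.140450
  -C: nom -29.600 → Σnom=-117.200; wc +0.400/-0.190 → slack +1.080/-0.570; half-tol=0.295, Σhalf²=0.227475
  +D: nom +28.370 → Σnom=-88.830; wc +0.040/-0.040 → slack +1.120/-0.610; half-tol=0.040, Σhalf²=0.229075
  -E: nom -22.100 → Σnom=-110.930; wc +0.450/-0.450 → slack +1.570/-1.060; half-tol=0.450, Σhalf²=0.431575
  +F: nom +38.700 → Σnom=-72.230; wc +0.340/-0.417 → slack +1.910/-1.477; half-tol=0.379, Σhalf²=0.574837
  -G: nom -7.600 → Σnom=-79.830; wc +0.205/-0.205 → slack +2.115/-1.682; half-tol=0.205, Σhalf²=0.616862
  -H: nom -13.800 → Σnom=-93.630; wc +0.390/-0.390 → slack +2.505/-2.072; half-tol=0.390, Σhalf²=0.768962
Nominal = -93.630. Worst-case = [-93.630 - 2.072, -93.630 + 2.505] = [-95.702, -91.125]. RSS = √0.768962 = 0.877.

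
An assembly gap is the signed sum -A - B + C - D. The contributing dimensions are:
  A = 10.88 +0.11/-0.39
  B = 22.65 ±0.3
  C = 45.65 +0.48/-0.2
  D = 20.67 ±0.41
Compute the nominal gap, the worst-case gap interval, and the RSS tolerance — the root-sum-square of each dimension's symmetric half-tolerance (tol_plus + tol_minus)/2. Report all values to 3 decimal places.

Stack each dimension's contribution:
  -A: nom -10.880 → Σnom=-10.880; wc +0.390/-0.110 → slack +0.390/-0.110; half-tol=0.250, Σhalf²=0.062500
  -B: nom -22.650 → Σnom=-33.530; wc +0.300/-0.300 → slack +0.690/-0.410; half-tol=0.300, Σhalf²=0.152500
  +C: nom +45.650 → Σnom=12.120; wc +0.480/-0.200 → slack +1.170/-0.610; half-tol=0.340, Σhalf²=0.268100
  -D: nom -20.670 → Σnom=-8.550; wc +0.410/-0.410 → slack +1.580/-1.020; half-tol=0.410, Σhalf²=0.436200
Nominal = -8.550. Worst-case = [-8.550 - 1.020, -8.550 + 1.580] = [-9.570, -6.970]. RSS = √0.436200 = 0.660.

nominal=-8.550 wc=[-9.570,-6.970] rss=0.660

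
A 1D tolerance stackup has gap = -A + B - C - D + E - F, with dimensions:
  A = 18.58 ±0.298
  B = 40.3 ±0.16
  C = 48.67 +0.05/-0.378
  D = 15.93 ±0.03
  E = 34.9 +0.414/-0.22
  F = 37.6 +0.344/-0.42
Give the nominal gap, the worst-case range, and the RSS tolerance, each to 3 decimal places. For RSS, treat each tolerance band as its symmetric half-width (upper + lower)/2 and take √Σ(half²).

nominal=-45.580 wc=[-46.682,-43.880] rss=0.638

Stack each dimension's contribution:
  -A: nom -18.580 → Σnom=-18.580; wc +0.298/-0.298 → slack +0.298/-0.298; half-tol=0.298, Σhalf²=0.088804
  +B: nom +40.300 → Σnom=21.720; wc +0.160/-0.160 → slack +0.458/-0.458; half-tol=0.160, Σhalf²=0.114404
  -C: nom -48.670 → Σnom=-26.950; wc +0.378/-0.050 → slack +0.836/-0.508; half-tol=0.214, Σhalf²=0.160200
  -D: nom -15.930 → Σnom=-42.880; wc +0.030/-0.030 → slack +0.866/-0.538; half-tol=0.030, Σhalf²=0.161100
  +E: nom +34.900 → Σnom=-7.980; wc +0.414/-0.220 → slack +1.280/-0.758; half-tol=0.317, Σhalf²=0.261589
  -F: nom -37.600 → Σnom=-45.580; wc +0.420/-0.344 → slack +1.700/-1.102; half-tol=0.382, Σhalf²=0.407513
Nominal = -45.580. Worst-case = [-45.580 - 1.102, -45.580 + 1.700] = [-46.682, -43.880]. RSS = √0.407513 = 0.638.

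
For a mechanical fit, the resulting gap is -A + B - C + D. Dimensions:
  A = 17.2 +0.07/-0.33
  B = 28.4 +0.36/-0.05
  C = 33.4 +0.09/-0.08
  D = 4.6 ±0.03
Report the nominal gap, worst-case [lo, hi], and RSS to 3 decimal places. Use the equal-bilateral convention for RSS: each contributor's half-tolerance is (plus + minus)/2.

Stack each dimension's contribution:
  -A: nom -17.200 → Σnom=-17.200; wc +0.330/-0.070 → slack +0.330/-0.070; half-tol=0.200, Σhalf²=0.040000
  +B: nom +28.400 → Σnom=11.200; wc +0.360/-0.050 → slack +0.690/-0.120; half-tol=0.205, Σhalf²=0.082025
  -C: nom -33.400 → Σnom=-22.200; wc +0.080/-0.090 → slack +0.770/-0.210; half-tol=0.085, Σhalf²=0.089250
  +D: nom +4.600 → Σnom=-17.600; wc +0.030/-0.030 → slack +0.800/-0.240; half-tol=0.030, Σhalf²=0.090150
Nominal = -17.600. Worst-case = [-17.600 - 0.240, -17.600 + 0.800] = [-17.840, -16.800]. RSS = √0.090150 = 0.300.

nominal=-17.600 wc=[-17.840,-16.800] rss=0.300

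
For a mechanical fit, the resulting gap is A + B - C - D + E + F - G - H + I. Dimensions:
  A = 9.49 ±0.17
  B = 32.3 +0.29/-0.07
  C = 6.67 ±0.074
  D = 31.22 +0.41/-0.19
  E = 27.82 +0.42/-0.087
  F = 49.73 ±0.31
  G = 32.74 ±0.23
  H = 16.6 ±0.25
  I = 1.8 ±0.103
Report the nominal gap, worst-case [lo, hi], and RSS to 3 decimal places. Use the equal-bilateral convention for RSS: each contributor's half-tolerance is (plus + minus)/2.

Stack each dimension's contribution:
  +A: nom +9.490 → Σnom=9.490; wc +0.170/-0.170 → slack +0.170/-0.170; half-tol=0.170, Σhalf²=0.028900
  +B: nom +32.300 → Σnom=41.790; wc +0.290/-0.070 → slack +0.460/-0.240; half-tol=0.180, Σhalf²=0.061300
  -C: nom -6.670 → Σnom=35.120; wc +0.074/-0.074 → slack +0.534/-0.314; half-tol=0.074, Σhalf²=0.066776
  -D: nom -31.220 → Σnom=3.900; wc +0.190/-0.410 → slack +0.724/-0.724; half-tol=0.300, Σhalf²=0.156776
  +E: nom +27.820 → Σnom=31.720; wc +0.420/-0.087 → slack +1.144/-0.811; half-tol=0.254, Σhalf²=0.221038
  +F: nom +49.730 → Σnom=81.450; wc +0.310/-0.310 → slack +1.454/-1.121; half-tol=0.310, Σhalf²=0.317138
  -G: nom -32.740 → Σnom=48.710; wc +0.230/-0.230 → slack +1.684/-1.351; half-tol=0.230, Σhalf²=0.370038
  -H: nom -16.600 → Σnom=32.110; wc +0.250/-0.250 → slack +1.934/-1.601; half-tol=0.250, Σhalf²=0.432538
  +I: nom +1.800 → Σnom=33.910; wc +0.103/-0.103 → slack +2.037/-1.704; half-tol=0.103, Σhalf²=0.443147
Nominal = 33.910. Worst-case = [33.910 - 1.704, 33.910 + 2.037] = [32.206, 35.947]. RSS = √0.443147 = 0.666.

nominal=33.910 wc=[32.206,35.947] rss=0.666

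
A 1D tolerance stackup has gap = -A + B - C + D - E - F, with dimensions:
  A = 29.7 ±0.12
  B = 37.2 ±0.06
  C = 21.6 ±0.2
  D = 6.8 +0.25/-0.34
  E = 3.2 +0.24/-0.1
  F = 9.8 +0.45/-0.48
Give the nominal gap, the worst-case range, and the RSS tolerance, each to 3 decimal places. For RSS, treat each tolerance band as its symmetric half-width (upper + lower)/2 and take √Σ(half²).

Stack each dimension's contribution:
  -A: nom -29.700 → Σnom=-29.700; wc +0.120/-0.120 → slack +0.120/-0.120; half-tol=0.120, Σhalf²=0.014400
  +B: nom +37.200 → Σnom=7.500; wc +0.060/-0.060 → slack +0.180/-0.180; half-tol=0.060, Σhalf²=0.018000
  -C: nom -21.600 → Σnom=-14.100; wc +0.200/-0.200 → slack +0.380/-0.380; half-tol=0.200, Σhalf²=0.058000
  +D: nom +6.800 → Σnom=-7.300; wc +0.250/-0.340 → slack +0.630/-0.720; half-tol=0.295, Σhalf²=0.145025
  -E: nom -3.200 → Σnom=-10.500; wc +0.100/-0.240 → slack +0.730/-0.960; half-tol=0.170, Σhalf²=0.173925
  -F: nom -9.800 → Σnom=-20.300; wc +0.480/-0.450 → slack +1.210/-1.410; half-tol=0.465, Σhalf²=0.390150
Nominal = -20.300. Worst-case = [-20.300 - 1.410, -20.300 + 1.210] = [-21.710, -19.090]. RSS = √0.390150 = 0.625.

nominal=-20.300 wc=[-21.710,-19.090] rss=0.625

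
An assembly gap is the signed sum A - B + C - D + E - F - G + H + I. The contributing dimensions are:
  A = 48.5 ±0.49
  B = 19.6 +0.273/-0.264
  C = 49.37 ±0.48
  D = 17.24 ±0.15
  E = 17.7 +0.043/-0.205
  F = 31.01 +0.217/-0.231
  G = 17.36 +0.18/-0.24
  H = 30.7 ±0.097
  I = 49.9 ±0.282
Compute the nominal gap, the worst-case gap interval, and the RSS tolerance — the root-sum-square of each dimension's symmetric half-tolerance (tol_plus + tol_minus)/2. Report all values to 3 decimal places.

Stack each dimension's contribution:
  +A: nom +48.500 → Σnom=48.500; wc +0.490/-0.490 → slack +0.490/-0.490; half-tol=0.490, Σhalf²=0.240100
  -B: nom -19.600 → Σnom=28.900; wc +0.264/-0.273 → slack +0.754/-0.763; half-tol=0.269, Σhalf²=0.312192
  +C: nom +49.370 → Σnom=78.270; wc +0.480/-0.480 → slack +1.234/-1.243; half-tol=0.480, Σhalf²=0.542592
  -D: nom -17.240 → Σnom=61.030; wc +0.150/-0.150 → slack +1.384/-1.393; half-tol=0.150, Σhalf²=0.565092
  +E: nom +17.700 → Σnom=78.730; wc +0.043/-0.205 → slack +1.427/-1.598; half-tol=0.124, Σhalf²=0.580468
  -F: nom -31.010 → Σnom=47.720; wc +0.231/-0.217 → slack +1.658/-1.815; half-tol=0.224, Σhalf²=0.630644
  -G: nom -17.360 → Σnom=30.360; wc +0.240/-0.180 → slack +1.898/-1.995; half-tol=0.210, Σhalf²=0.674744
  +H: nom +30.700 → Σnom=61.060; wc +0.097/-0.097 → slack +1.995/-2.092; half-tol=0.097, Σhalf²=0.684153
  +I: nom +49.900 → Σnom=110.960; wc +0.282/-0.282 → slack +2.277/-2.374; half-tol=0.282, Σhalf²=0.763677
Nominal = 110.960. Worst-case = [110.960 - 2.374, 110.960 + 2.277] = [108.586, 113.237]. RSS = √0.763677 = 0.874.

nominal=110.960 wc=[108.586,113.237] rss=0.874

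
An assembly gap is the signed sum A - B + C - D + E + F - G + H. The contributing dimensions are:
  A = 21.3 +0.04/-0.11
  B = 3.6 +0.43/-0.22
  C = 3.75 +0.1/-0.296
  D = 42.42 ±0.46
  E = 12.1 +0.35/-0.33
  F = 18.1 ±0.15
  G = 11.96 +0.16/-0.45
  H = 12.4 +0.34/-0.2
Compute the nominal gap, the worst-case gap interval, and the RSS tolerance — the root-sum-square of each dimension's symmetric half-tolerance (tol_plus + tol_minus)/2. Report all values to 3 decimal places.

nominal=9.670 wc=[7.534,11.780] rss=0.816

Stack each dimension's contribution:
  +A: nom +21.300 → Σnom=21.300; wc +0.040/-0.110 → slack +0.040/-0.110; half-tol=0.075, Σhalf²=0.005625
  -B: nom -3.600 → Σnom=17.700; wc +0.220/-0.430 → slack +0.260/-0.540; half-tol=0.325, Σhalf²=0.111250
  +C: nom +3.750 → Σnom=21.450; wc +0.100/-0.296 → slack +0.360/-0.836; half-tol=0.198, Σhalf²=0.150454
  -D: nom -42.420 → Σnom=-20.970; wc +0.460/-0.460 → slack +0.820/-1.296; half-tol=0.460, Σhalf²=0.362054
  +E: nom +12.100 → Σnom=-8.870; wc +0.350/-0.330 → slack +1.170/-1.626; half-tol=0.340, Σhalf²=0.477654
  +F: nom +18.100 → Σnom=9.230; wc +0.150/-0.150 → slack +1.320/-1.776; half-tol=0.150, Σhalf²=0.500154
  -G: nom -11.960 → Σnom=-2.730; wc +0.450/-0.160 → slack +1.770/-1.936; half-tol=0.305, Σhalf²=0.593179
  +H: nom +12.400 → Σnom=9.670; wc +0.340/-0.200 → slack +2.110/-2.136; half-tol=0.270, Σhalf²=0.666079
Nominal = 9.670. Worst-case = [9.670 - 2.136, 9.670 + 2.110] = [7.534, 11.780]. RSS = √0.666079 = 0.816.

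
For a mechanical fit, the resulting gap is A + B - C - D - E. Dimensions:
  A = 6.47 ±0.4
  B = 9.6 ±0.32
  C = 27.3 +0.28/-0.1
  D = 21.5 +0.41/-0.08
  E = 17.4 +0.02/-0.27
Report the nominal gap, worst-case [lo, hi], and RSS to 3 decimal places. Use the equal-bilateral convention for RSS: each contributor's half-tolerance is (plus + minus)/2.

Stack each dimension's contribution:
  +A: nom +6.470 → Σnom=6.470; wc +0.400/-0.400 → slack +0.400/-0.400; half-tol=0.400, Σhalf²=0.160000
  +B: nom +9.600 → Σnom=16.070; wc +0.320/-0.320 → slack +0.720/-0.720; half-tol=0.320, Σhalf²=0.262400
  -C: nom -27.300 → Σnom=-11.230; wc +0.100/-0.280 → slack +0.820/-1.000; half-tol=0.190, Σhalf²=0.298500
  -D: nom -21.500 → Σnom=-32.730; wc +0.080/-0.410 → slack +0.900/-1.410; half-tol=0.245, Σhalf²=0.358525
  -E: nom -17.400 → Σnom=-50.130; wc +0.270/-0.020 → slack +1.170/-1.430; half-tol=0.145, Σhalf²=0.379550
Nominal = -50.130. Worst-case = [-50.130 - 1.430, -50.130 + 1.170] = [-51.560, -48.960]. RSS = √0.379550 = 0.616.

nominal=-50.130 wc=[-51.560,-48.960] rss=0.616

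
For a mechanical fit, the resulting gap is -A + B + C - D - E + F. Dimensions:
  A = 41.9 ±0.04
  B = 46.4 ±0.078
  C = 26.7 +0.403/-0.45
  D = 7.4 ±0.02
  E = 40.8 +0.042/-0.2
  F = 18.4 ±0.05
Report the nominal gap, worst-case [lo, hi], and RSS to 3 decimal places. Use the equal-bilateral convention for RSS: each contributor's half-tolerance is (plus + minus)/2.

Stack each dimension's contribution:
  -A: nom -41.900 → Σnom=-41.900; wc +0.040/-0.040 → slack +0.040/-0.040; half-tol=0.040, Σhalf²=0.001600
  +B: nom +46.400 → Σnom=4.500; wc +0.078/-0.078 → slack +0.118/-0.118; half-tol=0.078, Σhalf²=0.007684
  +C: nom +26.700 → Σnom=31.200; wc +0.403/-0.450 → slack +0.521/-0.568; half-tol=0.426, Σhalf²=0.189586
  -D: nom -7.400 → Σnom=23.800; wc +0.020/-0.020 → slack +0.541/-0.588; half-tol=0.020, Σhalf²=0.189986
  -E: nom -40.800 → Σnom=-17.000; wc +0.200/-0.042 → slack +0.741/-0.630; half-tol=0.121, Σhalf²=0.204627
  +F: nom +18.400 → Σnom=1.400; wc +0.050/-0.050 → slack +0.791/-0.680; half-tol=0.050, Σhalf²=0.207127
Nominal = 1.400. Worst-case = [1.400 - 0.680, 1.400 + 0.791] = [0.720, 2.191]. RSS = √0.207127 = 0.455.

nominal=1.400 wc=[0.720,2.191] rss=0.455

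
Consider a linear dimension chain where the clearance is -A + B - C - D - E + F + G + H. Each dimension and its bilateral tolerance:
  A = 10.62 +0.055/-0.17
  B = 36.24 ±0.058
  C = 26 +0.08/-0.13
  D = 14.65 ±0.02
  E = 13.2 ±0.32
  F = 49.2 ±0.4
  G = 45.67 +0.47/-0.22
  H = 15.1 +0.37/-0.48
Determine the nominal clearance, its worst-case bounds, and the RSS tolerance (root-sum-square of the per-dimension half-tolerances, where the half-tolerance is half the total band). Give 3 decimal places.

Stack each dimension's contribution:
  -A: nom -10.620 → Σnom=-10.620; wc +0.170/-0.055 → slack +0.170/-0.055; half-tol=0.113, Σhalf²=0.012656
  +B: nom +36.240 → Σnom=25.620; wc +0.058/-0.058 → slack +0.228/-0.113; half-tol=0.058, Σhalf²=0.016020
  -C: nom -26.000 → Σnom=-0.380; wc +0.130/-0.080 → slack +0.358/-0.193; half-tol=0.105, Σhalf²=0.027045
  -D: nom -14.650 → Σnom=-15.030; wc +0.020/-0.020 → slack +0.378/-0.213; half-tol=0.020, Σhalf²=0.027445
  -E: nom -13.200 → Σnom=-28.230; wc +0.320/-0.320 → slack +0.698/-0.533; half-tol=0.320, Σhalf²=0.129845
  +F: nom +49.200 → Σnom=20.970; wc +0.400/-0.400 → slack +1.098/-0.933; half-tol=0.400, Σhalf²=0.289845
  +G: nom +45.670 → Σnom=66.640; wc +0.470/-0.220 → slack +1.568/-1.153; half-tol=0.345, Σhalf²=0.408870
  +H: nom +15.100 → Σnom=81.740; wc +0.370/-0.480 → slack +1.938/-1.633; half-tol=0.425, Σhalf²=0.589495
Nominal = 81.740. Worst-case = [81.740 - 1.633, 81.740 + 1.938] = [80.107, 83.678]. RSS = √0.589495 = 0.768.

nominal=81.740 wc=[80.107,83.678] rss=0.768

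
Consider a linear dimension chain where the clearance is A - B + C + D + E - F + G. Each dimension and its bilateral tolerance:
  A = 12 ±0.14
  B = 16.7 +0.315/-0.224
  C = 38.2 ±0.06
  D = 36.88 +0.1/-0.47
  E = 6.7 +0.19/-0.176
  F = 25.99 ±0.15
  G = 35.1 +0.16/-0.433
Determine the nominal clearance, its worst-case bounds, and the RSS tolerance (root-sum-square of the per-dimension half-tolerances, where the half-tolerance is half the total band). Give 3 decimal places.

Stack each dimension's contribution:
  +A: nom +12.000 → Σnom=12.000; wc +0.140/-0.140 → slack +0.140/-0.140; half-tol=0.140, Σhalf²=0.019600
  -B: nom -16.700 → Σnom=-4.700; wc +0.224/-0.315 → slack +0.364/-0.455; half-tol=0.270, Σhalf²=0.092230
  +C: nom +38.200 → Σnom=33.500; wc +0.060/-0.060 → slack +0.424/-0.515; half-tol=0.060, Σhalf²=0.095830
  +D: nom +36.880 → Σnom=70.380; wc +0.100/-0.470 → slack +0.524/-0.985; half-tol=0.285, Σhalf²=0.177055
  +E: nom +6.700 → Σnom=77.080; wc +0.190/-0.176 → slack +0.714/-1.161; half-tol=0.183, Σhalf²=0.210544
  -F: nom -25.990 → Σnom=51.090; wc +0.150/-0.150 → slack +0.864/-1.311; half-tol=0.150, Σhalf²=0.233044
  +G: nom +35.100 → Σnom=86.190; wc +0.160/-0.433 → slack +1.024/-1.744; half-tol=0.296, Σhalf²=0.320956
Nominal = 86.190. Worst-case = [86.190 - 1.744, 86.190 + 1.024] = [84.446, 87.214]. RSS = √0.320956 = 0.567.

nominal=86.190 wc=[84.446,87.214] rss=0.567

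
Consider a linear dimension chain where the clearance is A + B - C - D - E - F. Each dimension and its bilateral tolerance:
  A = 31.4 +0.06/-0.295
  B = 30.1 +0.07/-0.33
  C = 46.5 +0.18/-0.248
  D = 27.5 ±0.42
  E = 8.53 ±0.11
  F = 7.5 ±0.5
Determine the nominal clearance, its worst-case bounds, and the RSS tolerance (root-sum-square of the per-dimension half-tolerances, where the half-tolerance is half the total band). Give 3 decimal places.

Stack each dimension's contribution:
  +A: nom +31.400 → Σnom=31.400; wc +0.060/-0.295 → slack +0.060/-0.295; half-tol=0.177, Σhalf²=0.031506
  +B: nom +30.100 → Σnom=61.500; wc +0.070/-0.330 → slack +0.130/-0.625; half-tol=0.200, Σhalf²=0.071506
  -C: nom -46.500 → Σnom=15.000; wc +0.248/-0.180 → slack +0.378/-0.805; half-tol=0.214, Σhalf²=0.117302
  -D: nom -27.500 → Σnom=-12.500; wc +0.420/-0.420 → slack +0.798/-1.225; half-tol=0.420, Σhalf²=0.293702
  -E: nom -8.530 → Σnom=-21.030; wc +0.110/-0.110 → slack +0.908/-1.335; half-tol=0.110, Σhalf²=0.305802
  -F: nom -7.500 → Σnom=-28.530; wc +0.500/-0.500 → slack +1.408/-1.835; half-tol=0.500, Σhalf²=0.555802
Nominal = -28.530. Worst-case = [-28.530 - 1.835, -28.530 + 1.408] = [-30.365, -27.122]. RSS = √0.555802 = 0.746.

nominal=-28.530 wc=[-30.365,-27.122] rss=0.746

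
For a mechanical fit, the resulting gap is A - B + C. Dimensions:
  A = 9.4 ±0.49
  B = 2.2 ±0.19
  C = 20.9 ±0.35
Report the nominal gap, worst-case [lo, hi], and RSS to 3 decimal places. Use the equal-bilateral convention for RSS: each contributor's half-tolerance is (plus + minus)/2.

nominal=28.100 wc=[27.070,29.130] rss=0.631

Stack each dimension's contribution:
  +A: nom +9.400 → Σnom=9.400; wc +0.490/-0.490 → slack +0.490/-0.490; half-tol=0.490, Σhalf²=0.240100
  -B: nom -2.200 → Σnom=7.200; wc +0.190/-0.190 → slack +0.680/-0.680; half-tol=0.190, Σhalf²=0.276200
  +C: nom +20.900 → Σnom=28.100; wc +0.350/-0.350 → slack +1.030/-1.030; half-tol=0.350, Σhalf²=0.398700
Nominal = 28.100. Worst-case = [28.100 - 1.030, 28.100 + 1.030] = [27.070, 29.130]. RSS = √0.398700 = 0.631.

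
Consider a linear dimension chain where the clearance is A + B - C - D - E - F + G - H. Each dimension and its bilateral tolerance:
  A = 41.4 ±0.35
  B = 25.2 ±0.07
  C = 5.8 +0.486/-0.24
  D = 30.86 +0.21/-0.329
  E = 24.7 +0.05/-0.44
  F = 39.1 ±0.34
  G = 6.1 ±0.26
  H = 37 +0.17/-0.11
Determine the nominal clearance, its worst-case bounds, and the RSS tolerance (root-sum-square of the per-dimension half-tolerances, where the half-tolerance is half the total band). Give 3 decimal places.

nominal=-64.760 wc=[-66.696,-62.621] rss=0.771

Stack each dimension's contribution:
  +A: nom +41.400 → Σnom=41.400; wc +0.350/-0.350 → slack +0.350/-0.350; half-tol=0.350, Σhalf²=0.122500
  +B: nom +25.200 → Σnom=66.600; wc +0.070/-0.070 → slack +0.420/-0.420; half-tol=0.070, Σhalf²=0.127400
  -C: nom -5.800 → Σnom=60.800; wc +0.240/-0.486 → slack +0.660/-0.906; half-tol=0.363, Σhalf²=0.259169
  -D: nom -30.860 → Σnom=29.940; wc +0.329/-0.210 → slack +0.989/-1.116; half-tol=0.270, Σhalf²=0.331799
  -E: nom -24.700 → Σnom=5.240; wc +0.440/-0.050 → slack +1.429/-1.166; half-tol=0.245, Σhalf²=0.391824
  -F: nom -39.100 → Σnom=-33.860; wc +0.340/-0.340 → slack +1.769/-1.506; half-tol=0.340, Σhalf²=0.507424
  +G: nom +6.100 → Σnom=-27.760; wc +0.260/-0.260 → slack +2.029/-1.766; half-tol=0.260, Σhalf²=0.575024
  -H: nom -37.000 → Σnom=-64.760; wc +0.110/-0.170 → slack +2.139/-1.936; half-tol=0.140, Σhalf²=0.594624
Nominal = -64.760. Worst-case = [-64.760 - 1.936, -64.760 + 2.139] = [-66.696, -62.621]. RSS = √0.594624 = 0.771.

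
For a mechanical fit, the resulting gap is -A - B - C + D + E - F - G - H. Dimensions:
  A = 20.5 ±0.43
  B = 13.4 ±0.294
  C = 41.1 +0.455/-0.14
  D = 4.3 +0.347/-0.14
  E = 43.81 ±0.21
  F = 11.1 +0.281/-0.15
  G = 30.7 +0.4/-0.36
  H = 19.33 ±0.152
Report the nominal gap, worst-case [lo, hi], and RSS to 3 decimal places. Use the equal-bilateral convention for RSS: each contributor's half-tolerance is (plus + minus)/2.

Stack each dimension's contribution:
  -A: nom -20.500 → Σnom=-20.500; wc +0.430/-0.430 → slack +0.430/-0.430; half-tol=0.430, Σhalf²=0.184900
  -B: nom -13.400 → Σnom=-33.900; wc +0.294/-0.294 → slack +0.724/-0.724; half-tol=0.294, Σhalf²=0.271336
  -C: nom -41.100 → Σnom=-75.000; wc +0.140/-0.455 → slack +0.864/-1.179; half-tol=0.297, Σhalf²=0.359842
  +D: nom +4.300 → Σnom=-70.700; wc +0.347/-0.140 → slack +1.211/-1.319; half-tol=0.243, Σhalf²=0.419134
  +E: nom +43.810 → Σnom=-26.890; wc +0.210/-0.210 → slack +1.421/-1.529; half-tol=0.210, Σhalf²=0.463234
  -F: nom -11.100 → Σnom=-37.990; wc +0.150/-0.281 → slack +1.571/-1.810; half-tol=0.216, Σhalf²=0.509675
  -G: nom -30.700 → Σnom=-68.690; wc +0.360/-0.400 → slack +1.931/-2.210; half-tol=0.380, Σhalf²=0.654075
  -H: nom -19.330 → Σnom=-88.020; wc +0.152/-0.152 → slack +2.083/-2.362; half-tol=0.152, Σhalf²=0.677179
Nominal = -88.020. Worst-case = [-88.020 - 2.362, -88.020 + 2.083] = [-90.382, -85.937]. RSS = √0.677179 = 0.823.

nominal=-88.020 wc=[-90.382,-85.937] rss=0.823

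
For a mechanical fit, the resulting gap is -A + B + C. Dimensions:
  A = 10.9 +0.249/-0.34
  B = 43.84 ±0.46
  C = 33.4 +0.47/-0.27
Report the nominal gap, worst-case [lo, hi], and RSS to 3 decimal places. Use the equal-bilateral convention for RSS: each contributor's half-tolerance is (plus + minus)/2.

Stack each dimension's contribution:
  -A: nom -10.900 → Σnom=-10.900; wc +0.340/-0.249 → slack +0.340/-0.249; half-tol=0.294, Σhalf²=0.086730
  +B: nom +43.840 → Σnom=32.940; wc +0.460/-0.460 → slack +0.800/-0.709; half-tol=0.460, Σhalf²=0.298330
  +C: nom +33.400 → Σnom=66.340; wc +0.470/-0.270 → slack +1.270/-0.979; half-tol=0.370, Σhalf²=0.435230
Nominal = 66.340. Worst-case = [66.340 - 0.979, 66.340 + 1.270] = [65.361, 67.610]. RSS = √0.435230 = 0.660.

nominal=66.340 wc=[65.361,67.610] rss=0.660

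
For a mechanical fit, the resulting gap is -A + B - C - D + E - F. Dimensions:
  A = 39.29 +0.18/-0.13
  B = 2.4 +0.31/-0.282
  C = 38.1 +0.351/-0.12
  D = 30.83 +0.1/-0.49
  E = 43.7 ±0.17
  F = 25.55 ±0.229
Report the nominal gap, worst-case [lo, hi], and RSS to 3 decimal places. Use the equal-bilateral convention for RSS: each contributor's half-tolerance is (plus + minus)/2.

Stack each dimension's contribution:
  -A: nom -39.290 → Σnom=-39.290; wc +0.130/-0.180 → slack +0.130/-0.180; half-tol=0.155, Σhalf²=0.024025
  +B: nom +2.400 → Σnom=-36.890; wc +0.310/-0.282 → slack +0.440/-0.462; half-tol=0.296, Σhalf²=0.111641
  -C: nom -38.100 → Σnom=-74.990; wc +0.120/-0.351 → slack +0.560/-0.813; half-tol=0.235, Σhalf²=0.167101
  -D: nom -30.830 → Σnom=-105.820; wc +0.490/-0.100 → slack +1.050/-0.913; half-tol=0.295, Σhalf²=0.254126
  +E: nom +43.700 → Σnom=-62.120; wc +0.170/-0.170 → slack +1.220/-1.083; half-tol=0.170, Σhalf²=0.283026
  -F: nom -25.550 → Σnom=-87.670; wc +0.229/-0.229 → slack +1.449/-1.312; half-tol=0.229, Σhalf²=0.335467
Nominal = -87.670. Worst-case = [-87.670 - 1.312, -87.670 + 1.449] = [-88.982, -86.221]. RSS = √0.335467 = 0.579.

nominal=-87.670 wc=[-88.982,-86.221] rss=0.579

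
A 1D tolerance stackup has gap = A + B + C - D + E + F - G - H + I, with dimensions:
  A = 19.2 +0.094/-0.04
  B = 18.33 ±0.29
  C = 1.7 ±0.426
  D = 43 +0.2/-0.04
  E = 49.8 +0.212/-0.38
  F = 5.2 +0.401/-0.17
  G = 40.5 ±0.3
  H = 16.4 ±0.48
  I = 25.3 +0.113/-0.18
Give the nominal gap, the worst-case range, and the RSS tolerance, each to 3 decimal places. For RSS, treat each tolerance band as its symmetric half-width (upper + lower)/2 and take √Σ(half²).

nominal=19.630 wc=[17.164,21.986] rss=0.892

Stack each dimension's contribution:
  +A: nom +19.200 → Σnom=19.200; wc +0.094/-0.040 → slack +0.094/-0.040; half-tol=0.067, Σhalf²=0.004489
  +B: nom +18.330 → Σnom=37.530; wc +0.290/-0.290 → slack +0.384/-0.330; half-tol=0.290, Σhalf²=0.088589
  +C: nom +1.700 → Σnom=39.230; wc +0.426/-0.426 → slack +0.810/-0.756; half-tol=0.426, Σhalf²=0.270065
  -D: nom -43.000 → Σnom=-3.770; wc +0.040/-0.200 → slack +0.850/-0.956; half-tol=0.120, Σhalf²=0.284465
  +E: nom +49.800 → Σnom=46.030; wc +0.212/-0.380 → slack +1.062/-1.336; half-tol=0.296, Σhalf²=0.372081
  +F: nom +5.200 → Σnom=51.230; wc +0.401/-0.170 → slack +1.463/-1.506; half-tol=0.286, Σhalf²=0.453591
  -G: nom -40.500 → Σnom=10.730; wc +0.300/-0.300 → slack +1.763/-1.806; half-tol=0.300, Σhalf²=0.543591
  -H: nom -16.400 → Σnom=-5.670; wc +0.480/-0.480 → slack +2.243/-2.286; half-tol=0.480, Σhalf²=0.773991
  +I: nom +25.300 → Σnom=19.630; wc +0.113/-0.180 → slack +2.356/-2.466; half-tol=0.146, Σhalf²=0.795453
Nominal = 19.630. Worst-case = [19.630 - 2.466, 19.630 + 2.356] = [17.164, 21.986]. RSS = √0.795453 = 0.892.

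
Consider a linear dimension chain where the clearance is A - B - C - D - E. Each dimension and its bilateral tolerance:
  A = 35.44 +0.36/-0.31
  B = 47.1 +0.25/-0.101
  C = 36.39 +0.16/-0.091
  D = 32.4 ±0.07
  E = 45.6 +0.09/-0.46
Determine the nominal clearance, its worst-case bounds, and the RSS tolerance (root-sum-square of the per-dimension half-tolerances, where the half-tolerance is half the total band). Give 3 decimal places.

Stack each dimension's contribution:
  +A: nom +35.440 → Σnom=35.440; wc +0.360/-0.310 → slack +0.360/-0.310; half-tol=0.335, Σhalf²=0.112225
  -B: nom -47.100 → Σnom=-11.660; wc +0.101/-0.250 → slack +0.461/-0.560; half-tol=0.175, Σhalf²=0.143025
  -C: nom -36.390 → Σnom=-48.050; wc +0.091/-0.160 → slack +0.552/-0.720; half-tol=0.126, Σhalf²=0.158775
  -D: nom -32.400 → Σnom=-80.450; wc +0.070/-0.070 → slack +0.622/-0.790; half-tol=0.070, Σhalf²=0.163675
  -E: nom -45.600 → Σnom=-126.050; wc +0.460/-0.090 → slack +1.082/-0.880; half-tol=0.275, Σhalf²=0.239300
Nominal = -126.050. Worst-case = [-126.050 - 0.880, -126.050 + 1.082] = [-126.930, -124.968]. RSS = √0.239300 = 0.489.

nominal=-126.050 wc=[-126.930,-124.968] rss=0.489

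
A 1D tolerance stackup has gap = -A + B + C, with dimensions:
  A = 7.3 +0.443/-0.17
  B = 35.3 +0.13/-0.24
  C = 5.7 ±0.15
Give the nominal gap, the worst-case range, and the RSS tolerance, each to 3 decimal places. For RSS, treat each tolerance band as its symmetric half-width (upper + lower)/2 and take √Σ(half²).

Stack each dimension's contribution:
  -A: nom -7.300 → Σnom=-7.300; wc +0.170/-0.443 → slack +0.170/-0.443; half-tol=0.306, Σhalf²=0.093942
  +B: nom +35.300 → Σnom=28.000; wc +0.130/-0.240 → slack +0.300/-0.683; half-tol=0.185, Σhalf²=0.128167
  +C: nom +5.700 → Σnom=33.700; wc +0.150/-0.150 → slack +0.450/-0.833; half-tol=0.150, Σhalf²=0.150667
Nominal = 33.700. Worst-case = [33.700 - 0.833, 33.700 + 0.450] = [32.867, 34.150]. RSS = √0.150667 = 0.388.

nominal=33.700 wc=[32.867,34.150] rss=0.388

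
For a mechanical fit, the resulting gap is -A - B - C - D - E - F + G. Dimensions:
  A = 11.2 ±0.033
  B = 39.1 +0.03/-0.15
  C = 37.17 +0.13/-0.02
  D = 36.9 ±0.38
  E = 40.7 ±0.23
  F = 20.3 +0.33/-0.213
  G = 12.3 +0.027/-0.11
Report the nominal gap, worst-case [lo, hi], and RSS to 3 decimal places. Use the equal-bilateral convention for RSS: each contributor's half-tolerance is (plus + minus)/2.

Stack each dimension's contribution:
  -A: nom -11.200 → Σnom=-11.200; wc +0.033/-0.033 → slack +0.033/-0.033; half-tol=0.033, Σhalf²=0.001089
  -B: nom -39.100 → Σnom=-50.300; wc +0.150/-0.030 → slack +0.183/-0.063; half-tol=0.090, Σhalf²=0.009189
  -C: nom -37.170 → Σnom=-87.470; wc +0.020/-0.130 → slack +0.203/-0.193; half-tol=0.075, Σhalf²=0.014814
  -D: nom -36.900 → Σnom=-124.370; wc +0.380/-0.380 → slack +0.583/-0.573; half-tol=0.380, Σhalf²=0.159214
  -E: nom -40.700 → Σnom=-165.070; wc +0.230/-0.230 → slack +0.813/-0.803; half-tol=0.230, Σhalf²=0.212114
  -F: nom -20.300 → Σnom=-185.370; wc +0.213/-0.330 → slack +1.026/-1.133; half-tol=0.272, Σhalf²=0.285826
  +G: nom +12.300 → Σnom=-173.070; wc +0.027/-0.110 → slack +1.053/-1.243; half-tol=0.069, Σhalf²=0.290519
Nominal = -173.070. Worst-case = [-173.070 - 1.243, -173.070 + 1.053] = [-174.313, -172.017]. RSS = √0.290519 = 0.539.

nominal=-173.070 wc=[-174.313,-172.017] rss=0.539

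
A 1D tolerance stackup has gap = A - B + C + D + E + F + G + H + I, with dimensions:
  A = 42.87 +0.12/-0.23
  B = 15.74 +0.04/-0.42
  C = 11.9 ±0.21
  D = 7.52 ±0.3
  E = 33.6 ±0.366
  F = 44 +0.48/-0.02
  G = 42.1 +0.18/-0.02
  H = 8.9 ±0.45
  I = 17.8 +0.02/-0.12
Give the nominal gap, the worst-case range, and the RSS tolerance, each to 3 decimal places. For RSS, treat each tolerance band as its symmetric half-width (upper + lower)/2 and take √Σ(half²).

nominal=192.950 wc=[191.194,195.496] rss=0.795

Stack each dimension's contribution:
  +A: nom +42.870 → Σnom=42.870; wc +0.120/-0.230 → slack +0.120/-0.230; half-tol=0.175, Σhalf²=0.030625
  -B: nom -15.740 → Σnom=27.130; wc +0.420/-0.040 → slack +0.540/-0.270; half-tol=0.230, Σhalf²=0.083525
  +C: nom +11.900 → Σnom=39.030; wc +0.210/-0.210 → slack +0.750/-0.480; half-tol=0.210, Σhalf²=0.127625
  +D: nom +7.520 → Σnom=46.550; wc +0.300/-0.300 → slack +1.050/-0.780; half-tol=0.300, Σhalf²=0.217625
  +E: nom +33.600 → Σnom=80.150; wc +0.366/-0.366 → slack +1.416/-1.146; half-tol=0.366, Σhalf²=0.351581
  +F: nom +44.000 → Σnom=124.150; wc +0.480/-0.020 → slack +1.896/-1.166; half-tol=0.250, Σhalf²=0.414081
  +G: nom +42.100 → Σnom=166.250; wc +0.180/-0.020 → slack +2.076/-1.186; half-tol=0.100, Σhalf²=0.424081
  +H: nom +8.900 → Σnom=175.150; wc +0.450/-0.450 → slack +2.526/-1.636; half-tol=0.450, Σhalf²=0.626581
  +I: nom +17.800 → Σnom=192.950; wc +0.020/-0.120 → slack +2.546/-1.756; half-tol=0.070, Σhalf²=0.631481
Nominal = 192.950. Worst-case = [192.950 - 1.756, 192.950 + 2.546] = [191.194, 195.496]. RSS = √0.631481 = 0.795.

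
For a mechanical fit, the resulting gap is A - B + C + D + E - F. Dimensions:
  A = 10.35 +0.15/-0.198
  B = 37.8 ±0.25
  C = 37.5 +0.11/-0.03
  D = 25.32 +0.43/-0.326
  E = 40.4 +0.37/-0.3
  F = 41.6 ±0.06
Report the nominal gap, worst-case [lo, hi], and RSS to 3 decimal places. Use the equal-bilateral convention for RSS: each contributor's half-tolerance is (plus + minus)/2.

nominal=34.170 wc=[33.006,35.540] rss=0.597

Stack each dimension's contribution:
  +A: nom +10.350 → Σnom=10.350; wc +0.150/-0.198 → slack +0.150/-0.198; half-tol=0.174, Σhalf²=0.030276
  -B: nom -37.800 → Σnom=-27.450; wc +0.250/-0.250 → slack +0.400/-0.448; half-tol=0.250, Σhalf²=0.092776
  +C: nom +37.500 → Σnom=10.050; wc +0.110/-0.030 → slack +0.510/-0.478; half-tol=0.070, Σhalf²=0.097676
  +D: nom +25.320 → Σnom=35.370; wc +0.430/-0.326 → slack +0.940/-0.804; half-tol=0.378, Σhalf²=0.240560
  +E: nom +40.400 → Σnom=75.770; wc +0.370/-0.300 → slack +1.310/-1.104; half-tol=0.335, Σhalf²=0.352785
  -F: nom -41.600 → Σnom=34.170; wc +0.060/-0.060 → slack +1.370/-1.164; half-tol=0.060, Σhalf²=0.356385
Nominal = 34.170. Worst-case = [34.170 - 1.164, 34.170 + 1.370] = [33.006, 35.540]. RSS = √0.356385 = 0.597.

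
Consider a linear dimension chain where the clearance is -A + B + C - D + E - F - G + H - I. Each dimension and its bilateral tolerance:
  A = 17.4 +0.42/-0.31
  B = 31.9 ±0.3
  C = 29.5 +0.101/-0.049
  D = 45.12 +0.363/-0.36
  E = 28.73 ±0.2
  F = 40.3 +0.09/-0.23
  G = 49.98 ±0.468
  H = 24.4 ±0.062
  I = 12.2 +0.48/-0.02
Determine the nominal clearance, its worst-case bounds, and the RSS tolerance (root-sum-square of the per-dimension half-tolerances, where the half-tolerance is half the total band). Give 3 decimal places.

nominal=-50.470 wc=[-52.902,-48.419] rss=0.843

Stack each dimension's contribution:
  -A: nom -17.400 → Σnom=-17.400; wc +0.310/-0.420 → slack +0.310/-0.420; half-tol=0.365, Σhalf²=0.133225
  +B: nom +31.900 → Σnom=14.500; wc +0.300/-0.300 → slack +0.610/-0.720; half-tol=0.300, Σhalf²=0.223225
  +C: nom +29.500 → Σnom=44.000; wc +0.101/-0.049 → slack +0.711/-0.769; half-tol=0.075, Σhalf²=0.228850
  -D: nom -45.120 → Σnom=-1.120; wc +0.360/-0.363 → slack +1.071/-1.132; half-tol=0.361, Σhalf²=0.359532
  +E: nom +28.730 → Σnom=27.610; wc +0.200/-0.200 → slack +1.271/-1.332; half-tol=0.200, Σhalf²=0.399532
  -F: nom -40.300 → Σnom=-12.690; wc +0.230/-0.090 → slack +1.501/-1.422; half-tol=0.160, Σhalf²=0.425132
  -G: nom -49.980 → Σnom=-62.670; wc +0.468/-0.468 → slack +1.969/-1.890; half-tol=0.468, Σhalf²=0.644156
  +H: nom +24.400 → Σnom=-38.270; wc +0.062/-0.062 → slack +2.031/-1.952; half-tol=0.062, Σhalf²=0.648000
  -I: nom -12.200 → Σnom=-50.470; wc +0.020/-0.480 → slack +2.051/-2.432; half-tol=0.250, Σhalf²=0.710500
Nominal = -50.470. Worst-case = [-50.470 - 2.432, -50.470 + 2.051] = [-52.902, -48.419]. RSS = √0.710500 = 0.843.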